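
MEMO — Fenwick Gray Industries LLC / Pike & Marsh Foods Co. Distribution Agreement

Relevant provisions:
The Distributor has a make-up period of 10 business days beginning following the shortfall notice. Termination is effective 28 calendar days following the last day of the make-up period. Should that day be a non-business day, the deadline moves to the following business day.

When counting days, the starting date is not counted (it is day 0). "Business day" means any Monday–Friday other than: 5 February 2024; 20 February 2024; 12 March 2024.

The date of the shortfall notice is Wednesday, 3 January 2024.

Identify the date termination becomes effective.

The last day of the make-up period: 10 business days after Wednesday, 3 January 2024, skipping weekends — Jan 4, Jan 5, Jan 8, Jan 9, Jan 10, Jan 11, Jan 12, Jan 15, Jan 16, Jan 17 — lands on Wednesday, 17 January 2024.
The date termination becomes effective: 17 January 2024 + 28 days = 14 February 2024. 14 February 2024 is a Wednesday and is not a listed holiday, so no roll-forward applies.

14 February 2024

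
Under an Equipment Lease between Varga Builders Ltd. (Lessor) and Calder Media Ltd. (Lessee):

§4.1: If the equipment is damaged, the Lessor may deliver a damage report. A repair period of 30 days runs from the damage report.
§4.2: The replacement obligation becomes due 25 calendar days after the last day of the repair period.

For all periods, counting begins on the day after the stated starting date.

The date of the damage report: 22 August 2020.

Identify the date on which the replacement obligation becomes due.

The last day of the repair period: 30 calendar days after 22 August 2020 is 21 September 2020.
Adding 25 calendar days to 21 September 2020 gives 16 October 2020, which is the date on which the replacement obligation becomes due.

16 October 2020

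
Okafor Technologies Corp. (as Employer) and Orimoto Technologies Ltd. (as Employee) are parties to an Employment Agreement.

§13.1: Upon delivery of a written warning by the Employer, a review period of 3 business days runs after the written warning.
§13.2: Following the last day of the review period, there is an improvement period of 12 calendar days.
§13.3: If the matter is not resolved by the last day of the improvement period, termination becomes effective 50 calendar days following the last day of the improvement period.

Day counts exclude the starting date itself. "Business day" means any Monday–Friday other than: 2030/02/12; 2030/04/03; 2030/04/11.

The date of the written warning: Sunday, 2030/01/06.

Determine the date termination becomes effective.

2030/03/12

The last day of the review period: counting 3 business days from Sunday, 2030/01/06 (Jan 7, Jan 8, Jan 9, skipping weekends) reaches Wednesday, 2030/01/09.
The last day of the improvement period: 12 calendar days after 2030/01/09 is 2030/01/21.
The date termination becomes effective: 50 calendar days after 2030/01/21 is 2030/03/12.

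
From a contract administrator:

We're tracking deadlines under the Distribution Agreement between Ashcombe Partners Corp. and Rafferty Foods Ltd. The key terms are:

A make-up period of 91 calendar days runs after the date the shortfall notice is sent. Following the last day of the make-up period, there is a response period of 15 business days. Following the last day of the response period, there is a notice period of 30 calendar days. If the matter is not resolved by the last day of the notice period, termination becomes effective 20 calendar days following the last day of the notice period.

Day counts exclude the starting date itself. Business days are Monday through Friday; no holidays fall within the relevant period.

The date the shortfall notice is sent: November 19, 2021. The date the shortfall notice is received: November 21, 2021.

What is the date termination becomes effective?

April 30, 2022

Adding 91 calendar days to November 19, 2021 gives February 18, 2022, which is the last day of the make-up period.
The last day of the response period: counting 15 business days from Friday, February 18, 2022 (Feb 21, Feb 22, Feb 23, Feb 24, …, Mar 9, Mar 10, Mar 11, skipping weekends) reaches Friday, March 11, 2022.
Adding 30 calendar days to March 11, 2022 gives April 10, 2022, which is the last day of the notice period.
Adding 20 calendar days to April 10, 2022 gives April 30, 2022, which is the date termination becomes effective.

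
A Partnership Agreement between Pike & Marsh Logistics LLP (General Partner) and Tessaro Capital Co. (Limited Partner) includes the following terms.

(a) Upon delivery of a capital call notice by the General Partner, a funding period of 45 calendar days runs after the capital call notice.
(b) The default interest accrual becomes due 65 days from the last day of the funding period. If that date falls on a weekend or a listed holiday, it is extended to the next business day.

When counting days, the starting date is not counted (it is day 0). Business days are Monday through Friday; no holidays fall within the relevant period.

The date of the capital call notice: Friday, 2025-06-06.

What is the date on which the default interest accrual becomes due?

Adding 45 calendar days to 2025-06-06 gives 2025-07-21, which is the last day of the funding period.
The date on which the default interest accrual becomes due: 2025-07-21 + 65 days = 2025-09-24. 2025-09-24 is a Wednesday, so no roll-forward applies.

2025-09-24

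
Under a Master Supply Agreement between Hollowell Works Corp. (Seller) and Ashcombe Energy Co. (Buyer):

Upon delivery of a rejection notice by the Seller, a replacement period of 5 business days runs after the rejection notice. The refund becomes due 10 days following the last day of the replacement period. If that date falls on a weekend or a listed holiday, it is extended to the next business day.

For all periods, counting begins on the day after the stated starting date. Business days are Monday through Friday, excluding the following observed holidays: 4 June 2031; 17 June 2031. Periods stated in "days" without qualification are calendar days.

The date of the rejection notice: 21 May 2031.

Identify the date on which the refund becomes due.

9 June 2031

The last day of the replacement period: counting 5 business days from Wednesday, 21 May 2031 (May 22, May 23, May 26, May 27, May 28, skipping weekends) reaches Wednesday, 28 May 2031.
The date on which the refund becomes due: 28 May 2031 + 10 days = 7 June 2031. That falls on a Saturday, so it rolls to the next business day, Monday, 9 June 2031.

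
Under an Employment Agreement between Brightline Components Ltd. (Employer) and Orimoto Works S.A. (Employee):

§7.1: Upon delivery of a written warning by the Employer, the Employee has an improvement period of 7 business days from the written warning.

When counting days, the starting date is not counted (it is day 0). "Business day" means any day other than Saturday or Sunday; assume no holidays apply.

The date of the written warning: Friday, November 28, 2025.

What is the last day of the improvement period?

From Friday, November 28, 2025, 7 business days (Dec 1, Dec 2, Dec 3, Dec 4, Dec 5, Dec 8, Dec 9, skipping weekends) brings us to Tuesday, December 9, 2025, which is the last day of the improvement period.

December 9, 2025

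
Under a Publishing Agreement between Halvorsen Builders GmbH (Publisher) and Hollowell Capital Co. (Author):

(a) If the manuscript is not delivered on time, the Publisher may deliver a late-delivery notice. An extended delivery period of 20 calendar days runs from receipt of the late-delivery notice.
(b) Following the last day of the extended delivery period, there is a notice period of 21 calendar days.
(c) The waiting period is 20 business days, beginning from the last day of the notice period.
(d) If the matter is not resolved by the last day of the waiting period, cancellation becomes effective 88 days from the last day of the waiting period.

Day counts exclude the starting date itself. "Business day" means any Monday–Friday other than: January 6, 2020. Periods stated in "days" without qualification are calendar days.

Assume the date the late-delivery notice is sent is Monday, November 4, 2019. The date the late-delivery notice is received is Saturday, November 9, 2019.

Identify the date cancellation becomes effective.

Adding 20 calendar days to November 9, 2019 gives November 29, 2019, which is the last day of the extended delivery period.
The last day of the notice period: 21 calendar days after November 29, 2019 is December 20, 2019.
The last day of the waiting period: 20 business days after Friday, December 20, 2019, skipping weekends and the listed holiday on Jan 6 — Dec 23, Dec 24, Dec 25, Dec 26, …, Jan 16, Jan 17, Jan 20 — lands on Monday, January 20, 2020.
The date cancellation becomes effective: January 20, 2020 + 88 days = April 17, 2020.

April 17, 2020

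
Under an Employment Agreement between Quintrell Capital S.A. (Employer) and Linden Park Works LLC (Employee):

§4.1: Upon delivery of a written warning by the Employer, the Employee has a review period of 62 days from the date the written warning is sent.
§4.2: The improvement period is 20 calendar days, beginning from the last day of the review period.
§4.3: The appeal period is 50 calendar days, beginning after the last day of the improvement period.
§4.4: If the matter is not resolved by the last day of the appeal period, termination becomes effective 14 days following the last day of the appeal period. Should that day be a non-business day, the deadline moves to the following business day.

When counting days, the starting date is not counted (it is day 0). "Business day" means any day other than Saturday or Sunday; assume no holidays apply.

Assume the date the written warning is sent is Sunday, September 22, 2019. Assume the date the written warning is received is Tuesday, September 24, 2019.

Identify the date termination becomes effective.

February 17, 2020

Adding 62 calendar days to September 22, 2019 gives November 23, 2019, which is the last day of the review period.
Adding 20 calendar days to November 23, 2019 gives December 13, 2019, which is the last day of the improvement period.
The last day of the appeal period: 50 calendar days after December 13, 2019 is February 1, 2020.
Adding 14 calendar days to February 1, 2020 gives February 15, 2020, which is the date termination becomes effective. That falls on a Saturday, so it rolls to the next business day, Monday, February 17, 2020.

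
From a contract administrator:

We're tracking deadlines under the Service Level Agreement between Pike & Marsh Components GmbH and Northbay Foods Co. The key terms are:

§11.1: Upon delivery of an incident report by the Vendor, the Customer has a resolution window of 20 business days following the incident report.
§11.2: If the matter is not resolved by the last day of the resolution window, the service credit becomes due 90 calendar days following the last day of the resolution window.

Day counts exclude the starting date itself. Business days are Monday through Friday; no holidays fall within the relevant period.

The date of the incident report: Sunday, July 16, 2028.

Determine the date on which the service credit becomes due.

November 9, 2028

From Sunday, July 16, 2028, 20 business days (Jul 17, Jul 18, Jul 19, Jul 20, …, Aug 9, Aug 10, Aug 11, skipping weekends) brings us to Friday, August 11, 2028, which is the last day of the resolution window.
The date on which the service credit becomes due: August 11, 2028 + 90 days = November 9, 2028.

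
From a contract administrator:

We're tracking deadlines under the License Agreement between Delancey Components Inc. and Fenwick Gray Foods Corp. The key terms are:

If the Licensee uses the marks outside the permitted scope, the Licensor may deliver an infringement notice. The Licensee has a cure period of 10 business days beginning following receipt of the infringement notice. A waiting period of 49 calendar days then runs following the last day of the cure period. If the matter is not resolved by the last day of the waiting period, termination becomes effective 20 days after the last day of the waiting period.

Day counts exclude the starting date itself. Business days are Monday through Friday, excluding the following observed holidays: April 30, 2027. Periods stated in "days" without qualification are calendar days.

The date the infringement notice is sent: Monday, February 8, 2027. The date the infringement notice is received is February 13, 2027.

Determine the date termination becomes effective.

May 6, 2027

The last day of the cure period: counting 10 business days from Saturday, February 13, 2027 (Feb 15, Feb 16, Feb 17, Feb 18, Feb 19, Feb 22, Feb 23, Feb 24, Feb 25, Feb 26, skipping weekends) reaches Friday, February 26, 2027.
The last day of the waiting period: February 26, 2027 + 49 days = April 16, 2027.
Adding 20 calendar days to April 16, 2027 gives May 6, 2027, which is the date termination becomes effective.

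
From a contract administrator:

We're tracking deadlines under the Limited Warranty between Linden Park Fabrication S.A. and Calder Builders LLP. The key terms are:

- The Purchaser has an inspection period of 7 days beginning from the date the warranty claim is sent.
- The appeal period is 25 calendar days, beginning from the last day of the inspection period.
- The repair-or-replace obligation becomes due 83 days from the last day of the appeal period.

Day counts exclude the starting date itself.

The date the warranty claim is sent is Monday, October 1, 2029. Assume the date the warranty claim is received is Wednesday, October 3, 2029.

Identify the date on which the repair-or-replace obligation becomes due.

The last day of the inspection period: 7 calendar days after October 1, 2029 is October 8, 2029.
The last day of the appeal period: October 8, 2029 + 25 days = November 2, 2029.
Adding 83 calendar days to November 2, 2029 gives January 24, 2030, which is the date on which the repair-or-replace obligation becomes due.

January 24, 2030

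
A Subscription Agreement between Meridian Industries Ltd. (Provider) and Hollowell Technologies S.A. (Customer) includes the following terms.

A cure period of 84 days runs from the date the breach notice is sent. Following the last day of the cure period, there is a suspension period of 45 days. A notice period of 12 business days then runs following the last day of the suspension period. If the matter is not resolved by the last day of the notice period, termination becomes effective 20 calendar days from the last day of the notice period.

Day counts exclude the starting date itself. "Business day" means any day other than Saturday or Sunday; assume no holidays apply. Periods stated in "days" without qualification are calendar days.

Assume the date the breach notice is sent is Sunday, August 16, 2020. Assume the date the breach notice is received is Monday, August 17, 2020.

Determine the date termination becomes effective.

January 28, 2021

The last day of the cure period: 84 calendar days after August 16, 2020 is November 8, 2020.
Adding 45 calendar days to November 8, 2020 gives December 23, 2020, which is the last day of the suspension period.
The last day of the notice period: 12 business days after Wednesday, December 23, 2020, skipping weekends — Dec 24, Dec 25, Dec 28, Dec 29, …, Jan 6, Jan 7, Jan 8 — lands on Friday, January 8, 2021.
Adding 20 calendar days to January 8, 2021 gives January 28, 2021, which is the date termination becomes effective.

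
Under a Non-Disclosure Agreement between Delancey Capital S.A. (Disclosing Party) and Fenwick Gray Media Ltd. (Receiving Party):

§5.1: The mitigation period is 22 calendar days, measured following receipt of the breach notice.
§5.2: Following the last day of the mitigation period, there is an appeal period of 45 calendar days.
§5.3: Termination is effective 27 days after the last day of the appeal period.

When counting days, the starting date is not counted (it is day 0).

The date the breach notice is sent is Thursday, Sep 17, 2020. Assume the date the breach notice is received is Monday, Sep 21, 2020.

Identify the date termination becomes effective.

Adding 22 calendar days to Sep 21, 2020 gives Oct 13, 2020, which is the last day of the mitigation period.
The last day of the appeal period: Oct 13, 2020 + 45 days = Nov 27, 2020.
Adding 27 calendar days to Nov 27, 2020 gives Dec 24, 2020, which is the date termination becomes effective.

Dec 24, 2020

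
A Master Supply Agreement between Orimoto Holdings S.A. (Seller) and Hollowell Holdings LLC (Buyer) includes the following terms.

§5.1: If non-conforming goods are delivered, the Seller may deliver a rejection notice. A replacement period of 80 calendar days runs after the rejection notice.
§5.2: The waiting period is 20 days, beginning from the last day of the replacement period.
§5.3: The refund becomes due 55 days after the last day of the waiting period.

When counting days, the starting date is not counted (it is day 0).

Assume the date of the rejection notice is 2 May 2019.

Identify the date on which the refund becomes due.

4 October 2019

Adding 80 calendar days to 2 May 2019 gives 21 July 2019, which is the last day of the replacement period.
Adding 20 calendar days to 21 July 2019 gives 10 August 2019, which is the last day of the waiting period.
Adding 55 calendar days to 10 August 2019 gives 4 October 2019, which is the date on which the refund becomes due.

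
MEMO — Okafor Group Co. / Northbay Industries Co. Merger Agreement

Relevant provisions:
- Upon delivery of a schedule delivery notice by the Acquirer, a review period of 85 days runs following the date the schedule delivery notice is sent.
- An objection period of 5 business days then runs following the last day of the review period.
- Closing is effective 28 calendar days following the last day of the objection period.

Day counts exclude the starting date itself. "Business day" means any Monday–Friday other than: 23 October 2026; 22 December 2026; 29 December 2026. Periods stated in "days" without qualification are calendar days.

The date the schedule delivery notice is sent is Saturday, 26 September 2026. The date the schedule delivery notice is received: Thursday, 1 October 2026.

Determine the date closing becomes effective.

25 January 2027

The last day of the review period: 85 calendar days after 26 September 2026 is 20 December 2026.
The last day of the objection period: 5 business days after Sunday, 20 December 2026, skipping weekends and the listed holiday on Dec 22 — Dec 21, Dec 23, Dec 24, Dec 25, Dec 28 — lands on Monday, 28 December 2026.
The date closing becomes effective: 28 December 2026 + 28 days = 25 January 2027.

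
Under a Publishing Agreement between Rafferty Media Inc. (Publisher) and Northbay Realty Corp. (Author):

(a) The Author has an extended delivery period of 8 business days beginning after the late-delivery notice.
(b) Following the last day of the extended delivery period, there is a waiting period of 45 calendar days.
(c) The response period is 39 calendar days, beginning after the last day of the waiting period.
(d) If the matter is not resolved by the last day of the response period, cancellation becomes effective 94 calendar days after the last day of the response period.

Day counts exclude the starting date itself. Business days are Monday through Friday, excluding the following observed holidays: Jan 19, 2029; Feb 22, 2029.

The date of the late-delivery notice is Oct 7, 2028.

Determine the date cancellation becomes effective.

Apr 14, 2029

From Saturday, Oct 7, 2028, 8 business days (Oct 9, Oct 10, Oct 11, Oct 12, Oct 13, Oct 16, Oct 17, Oct 18, skipping weekends) brings us to Wednesday, Oct 18, 2028, which is the last day of the extended delivery period.
The last day of the waiting period: 45 calendar days after Oct 18, 2028 is Dec 2, 2028.
The last day of the response period: 39 calendar days after Dec 2, 2028 is Jan 10, 2029.
The date cancellation becomes effective: 94 calendar days after Jan 10, 2029 is Apr 14, 2029.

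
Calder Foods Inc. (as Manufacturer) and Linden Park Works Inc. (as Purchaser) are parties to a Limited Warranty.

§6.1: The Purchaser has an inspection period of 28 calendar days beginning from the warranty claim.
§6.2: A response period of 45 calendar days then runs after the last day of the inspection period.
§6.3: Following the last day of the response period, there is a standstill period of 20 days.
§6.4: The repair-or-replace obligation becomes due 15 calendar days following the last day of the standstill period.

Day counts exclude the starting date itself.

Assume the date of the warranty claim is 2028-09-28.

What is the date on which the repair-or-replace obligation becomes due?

The last day of the inspection period: 28 calendar days after 2028-09-28 is 2028-10-26.
The last day of the response period: 2028-10-26 + 45 days = 2028-12-10.
The last day of the standstill period: 20 calendar days after 2028-12-10 is 2028-12-30.
The date on which the repair-or-replace obligation becomes due: 15 calendar days after 2028-12-30 is 2029-01-14.

2029-01-14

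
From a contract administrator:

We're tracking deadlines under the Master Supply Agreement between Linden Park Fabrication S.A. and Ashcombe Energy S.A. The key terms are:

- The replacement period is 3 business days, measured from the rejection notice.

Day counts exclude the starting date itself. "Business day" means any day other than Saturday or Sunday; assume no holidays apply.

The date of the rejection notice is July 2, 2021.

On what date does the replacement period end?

July 7, 2021

The last day of the replacement period: counting 3 business days from Friday, July 2, 2021 (Jul 5, Jul 6, Jul 7, skipping weekends) reaches Wednesday, July 7, 2021.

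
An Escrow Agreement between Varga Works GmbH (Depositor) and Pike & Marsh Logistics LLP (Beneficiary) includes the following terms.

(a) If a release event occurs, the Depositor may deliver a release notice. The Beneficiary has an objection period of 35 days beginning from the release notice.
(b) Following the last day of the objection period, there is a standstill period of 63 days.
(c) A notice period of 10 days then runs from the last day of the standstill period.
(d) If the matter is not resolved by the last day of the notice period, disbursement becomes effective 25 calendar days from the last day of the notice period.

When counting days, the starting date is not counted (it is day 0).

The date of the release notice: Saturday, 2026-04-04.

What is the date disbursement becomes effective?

Adding 35 calendar days to 2026-04-04 gives 2026-05-09, which is the last day of the objection period.
The last day of the standstill period: 63 calendar days after 2026-05-09 is 2026-07-11.
The last day of the notice period: 10 calendar days after 2026-07-11 is 2026-07-21.
The date disbursement becomes effective: 2026-07-21 + 25 days = 2026-08-15.

2026-08-15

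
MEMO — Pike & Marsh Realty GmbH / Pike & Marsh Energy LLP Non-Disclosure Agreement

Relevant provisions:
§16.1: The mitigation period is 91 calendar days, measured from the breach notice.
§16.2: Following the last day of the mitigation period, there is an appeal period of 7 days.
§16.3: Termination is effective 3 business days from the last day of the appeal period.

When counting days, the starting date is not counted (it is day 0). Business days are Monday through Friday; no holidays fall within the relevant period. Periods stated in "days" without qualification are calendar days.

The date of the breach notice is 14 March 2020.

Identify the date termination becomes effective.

The last day of the mitigation period: 14 March 2020 + 91 days = 13 June 2020.
The last day of the appeal period: 13 June 2020 + 7 days = 20 June 2020.
The date termination becomes effective: 3 business days after Saturday, 20 June 2020, skipping weekends — Jun 22, Jun 23, Jun 24 — lands on Wednesday, 24 June 2020.

24 June 2020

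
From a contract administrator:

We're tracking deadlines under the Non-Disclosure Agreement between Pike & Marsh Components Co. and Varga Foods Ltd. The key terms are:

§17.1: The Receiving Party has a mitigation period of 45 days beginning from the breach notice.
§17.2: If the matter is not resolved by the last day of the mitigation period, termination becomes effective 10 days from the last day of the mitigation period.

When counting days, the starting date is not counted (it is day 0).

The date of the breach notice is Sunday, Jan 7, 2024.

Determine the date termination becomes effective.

The last day of the mitigation period: Jan 7, 2024 + 45 days = Feb 21, 2024.
Adding 10 calendar days to Feb 21, 2024 gives Mar 2, 2024, which is the date termination becomes effective.

Mar 2, 2024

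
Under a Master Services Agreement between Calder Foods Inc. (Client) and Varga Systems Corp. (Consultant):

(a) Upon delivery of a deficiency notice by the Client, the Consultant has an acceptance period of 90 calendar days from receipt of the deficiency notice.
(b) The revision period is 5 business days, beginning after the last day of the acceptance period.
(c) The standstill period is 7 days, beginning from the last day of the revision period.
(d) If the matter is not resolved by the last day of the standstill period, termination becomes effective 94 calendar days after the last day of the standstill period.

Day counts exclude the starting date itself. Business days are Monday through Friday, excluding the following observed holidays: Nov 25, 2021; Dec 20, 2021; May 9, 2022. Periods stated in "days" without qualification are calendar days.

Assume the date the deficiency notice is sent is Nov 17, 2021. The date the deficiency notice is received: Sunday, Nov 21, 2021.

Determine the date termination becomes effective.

Jun 6, 2022

The last day of the acceptance period: Nov 21, 2021 + 90 days = Feb 19, 2022.
The last day of the revision period: counting 5 business days from Saturday, Feb 19, 2022 (Feb 21, Feb 22, Feb 23, Feb 24, Feb 25, skipping weekends) reaches Friday, Feb 25, 2022.
The last day of the standstill period: 7 calendar days after Feb 25, 2022 is Mar 4, 2022.
Adding 94 calendar days to Mar 4, 2022 gives Jun 6, 2022, which is the date termination becomes effective.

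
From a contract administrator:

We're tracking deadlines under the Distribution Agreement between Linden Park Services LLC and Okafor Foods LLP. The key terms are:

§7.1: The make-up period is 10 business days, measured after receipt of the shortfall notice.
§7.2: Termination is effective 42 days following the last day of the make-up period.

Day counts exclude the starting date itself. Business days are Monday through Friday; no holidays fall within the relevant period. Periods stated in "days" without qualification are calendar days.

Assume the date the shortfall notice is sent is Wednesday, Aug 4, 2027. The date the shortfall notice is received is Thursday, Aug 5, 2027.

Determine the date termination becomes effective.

Sep 30, 2027

The last day of the make-up period: 10 business days after Thursday, Aug 5, 2027, skipping weekends — Aug 6, Aug 9, Aug 10, Aug 11, Aug 12, Aug 13, Aug 16, Aug 17, Aug 18, Aug 19 — lands on Thursday, Aug 19, 2027.
Adding 42 calendar days to Aug 19, 2027 gives Sep 30, 2027, which is the date termination becomes effective.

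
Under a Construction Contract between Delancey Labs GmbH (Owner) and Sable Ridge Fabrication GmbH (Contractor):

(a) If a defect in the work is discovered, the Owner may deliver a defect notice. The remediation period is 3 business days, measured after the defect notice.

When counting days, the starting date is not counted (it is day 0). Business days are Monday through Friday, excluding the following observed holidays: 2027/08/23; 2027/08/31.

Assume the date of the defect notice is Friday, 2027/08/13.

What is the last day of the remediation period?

2027/08/18

From Friday, 2027/08/13, 3 business days (Aug 16, Aug 17, Aug 18, skipping weekends) brings us to Wednesday, 2027/08/18, which is the last day of the remediation period.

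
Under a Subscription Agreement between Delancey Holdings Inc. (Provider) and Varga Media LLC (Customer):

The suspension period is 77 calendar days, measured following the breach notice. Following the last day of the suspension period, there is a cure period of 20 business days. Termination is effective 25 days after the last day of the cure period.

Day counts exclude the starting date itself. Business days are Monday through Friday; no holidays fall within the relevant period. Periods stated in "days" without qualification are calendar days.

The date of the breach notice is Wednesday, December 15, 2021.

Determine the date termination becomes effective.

April 24, 2022

The last day of the suspension period: 77 calendar days after December 15, 2021 is March 2, 2022.
The last day of the cure period: 20 business days after Wednesday, March 2, 2022, skipping weekends — Mar 3, Mar 4, Mar 7, Mar 8, …, Mar 28, Mar 29, Mar 30 — lands on Wednesday, March 30, 2022.
The date termination becomes effective: March 30, 2022 + 25 days = April 24, 2022.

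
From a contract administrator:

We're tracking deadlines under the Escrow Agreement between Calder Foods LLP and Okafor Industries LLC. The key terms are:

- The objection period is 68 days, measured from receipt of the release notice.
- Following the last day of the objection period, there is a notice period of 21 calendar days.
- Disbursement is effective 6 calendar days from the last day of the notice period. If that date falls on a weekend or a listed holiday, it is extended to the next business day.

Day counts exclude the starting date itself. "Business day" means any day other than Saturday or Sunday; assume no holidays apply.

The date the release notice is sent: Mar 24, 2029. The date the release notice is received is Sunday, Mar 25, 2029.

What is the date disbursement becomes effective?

The last day of the objection period: Mar 25, 2029 + 68 days = Jun 1, 2029.
The last day of the notice period: Jun 1, 2029 + 21 days = Jun 22, 2029.
The date disbursement becomes effective: Jun 22, 2029 + 6 days = Jun 28, 2029. Jun 28, 2029 is a Thursday, so no roll-forward applies.

Jun 28, 2029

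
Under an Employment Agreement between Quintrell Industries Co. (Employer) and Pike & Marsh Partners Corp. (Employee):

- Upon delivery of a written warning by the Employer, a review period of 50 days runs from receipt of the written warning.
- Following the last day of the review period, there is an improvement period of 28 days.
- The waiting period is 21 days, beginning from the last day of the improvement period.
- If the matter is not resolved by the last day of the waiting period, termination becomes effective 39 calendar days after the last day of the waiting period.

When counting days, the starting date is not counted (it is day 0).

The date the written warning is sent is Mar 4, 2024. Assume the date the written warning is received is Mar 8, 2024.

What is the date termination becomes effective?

Adding 50 calendar days to Mar 8, 2024 gives Apr 27, 2024, which is the last day of the review period.
Adding 28 calendar days to Apr 27, 2024 gives May 25, 2024, which is the last day of the improvement period.
Adding 21 calendar days to May 25, 2024 gives Jun 15, 2024, which is the last day of the waiting period.
The date termination becomes effective: 39 calendar days after Jun 15, 2024 is Jul 24, 2024.

Jul 24, 2024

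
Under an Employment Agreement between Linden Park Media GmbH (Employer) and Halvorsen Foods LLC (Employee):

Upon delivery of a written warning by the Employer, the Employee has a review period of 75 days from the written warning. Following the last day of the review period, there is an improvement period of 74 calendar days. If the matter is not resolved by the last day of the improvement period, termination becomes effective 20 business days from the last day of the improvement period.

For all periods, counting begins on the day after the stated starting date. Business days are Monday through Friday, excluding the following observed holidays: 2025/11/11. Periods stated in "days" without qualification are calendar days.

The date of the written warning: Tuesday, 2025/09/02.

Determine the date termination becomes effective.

2026/02/26

The last day of the review period: 75 calendar days after 2025/09/02 is 2025/11/16.
Adding 74 calendar days to 2025/11/16 gives 2026/01/29, which is the last day of the improvement period.
The date termination becomes effective: counting 20 business days from Thursday, 2026/01/29 (Jan 30, Feb 2, Feb 3, Feb 4, …, Feb 24, Feb 25, Feb 26, skipping weekends) reaches Thursday, 2026/02/26.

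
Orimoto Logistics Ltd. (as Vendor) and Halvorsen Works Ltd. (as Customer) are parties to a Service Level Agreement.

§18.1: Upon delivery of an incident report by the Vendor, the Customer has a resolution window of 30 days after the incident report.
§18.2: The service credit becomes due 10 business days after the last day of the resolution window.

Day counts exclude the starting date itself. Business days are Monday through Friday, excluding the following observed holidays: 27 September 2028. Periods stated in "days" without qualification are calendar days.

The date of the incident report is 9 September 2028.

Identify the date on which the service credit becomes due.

The last day of the resolution window: 9 September 2028 + 30 days = 9 October 2028.
The date on which the service credit becomes due: counting 10 business days from Monday, 9 October 2028 (Oct 10, Oct 11, Oct 12, Oct 13, Oct 16, Oct 17, Oct 18, Oct 19, Oct 20, Oct 23, skipping weekends) reaches Monday, 23 October 2028.

23 October 2028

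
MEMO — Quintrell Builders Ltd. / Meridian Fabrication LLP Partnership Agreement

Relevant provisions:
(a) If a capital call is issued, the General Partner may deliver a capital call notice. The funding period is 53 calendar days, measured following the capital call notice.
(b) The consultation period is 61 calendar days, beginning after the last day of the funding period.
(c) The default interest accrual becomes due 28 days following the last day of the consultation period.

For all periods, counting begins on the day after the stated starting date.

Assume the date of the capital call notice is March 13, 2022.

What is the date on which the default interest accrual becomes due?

August 2, 2022

The last day of the funding period: 53 calendar days after March 13, 2022 is May 5, 2022.
The last day of the consultation period: 61 calendar days after May 5, 2022 is July 5, 2022.
Adding 28 calendar days to July 5, 2022 gives August 2, 2022, which is the date on which the default interest accrual becomes due.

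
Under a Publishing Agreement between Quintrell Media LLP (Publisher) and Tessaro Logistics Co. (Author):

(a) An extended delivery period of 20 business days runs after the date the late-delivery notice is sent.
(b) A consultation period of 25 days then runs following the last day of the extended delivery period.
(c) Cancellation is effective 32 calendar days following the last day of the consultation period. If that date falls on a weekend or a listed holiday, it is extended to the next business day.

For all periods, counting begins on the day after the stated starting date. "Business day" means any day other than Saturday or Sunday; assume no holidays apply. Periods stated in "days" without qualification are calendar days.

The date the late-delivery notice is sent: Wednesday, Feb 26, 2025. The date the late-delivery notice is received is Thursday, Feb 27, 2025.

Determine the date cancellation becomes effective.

May 22, 2025

From Wednesday, Feb 26, 2025, 20 business days (Feb 27, Feb 28, Mar 3, Mar 4, …, Mar 24, Mar 25, Mar 26, skipping weekends) brings us to Wednesday, Mar 26, 2025, which is the last day of the extended delivery period.
The last day of the consultation period: 25 calendar days after Mar 26, 2025 is Apr 20, 2025.
Adding 32 calendar days to Apr 20, 2025 gives May 22, 2025, which is the date cancellation becomes effective. May 22, 2025 is a Thursday, so no roll-forward applies.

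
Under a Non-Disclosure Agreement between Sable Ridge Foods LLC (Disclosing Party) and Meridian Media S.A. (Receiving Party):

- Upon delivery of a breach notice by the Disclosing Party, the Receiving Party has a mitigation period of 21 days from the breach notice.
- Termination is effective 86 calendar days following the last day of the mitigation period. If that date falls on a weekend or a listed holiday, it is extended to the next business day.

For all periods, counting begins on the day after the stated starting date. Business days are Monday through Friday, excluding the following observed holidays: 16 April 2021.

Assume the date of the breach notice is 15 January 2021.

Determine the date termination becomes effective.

The last day of the mitigation period: 15 January 2021 + 21 days = 5 February 2021.
The date termination becomes effective: 86 calendar days after 5 February 2021 is 2 May 2021. That falls on a Sunday, so it rolls to the next business day, Monday, 3 May 2021.

3 May 2021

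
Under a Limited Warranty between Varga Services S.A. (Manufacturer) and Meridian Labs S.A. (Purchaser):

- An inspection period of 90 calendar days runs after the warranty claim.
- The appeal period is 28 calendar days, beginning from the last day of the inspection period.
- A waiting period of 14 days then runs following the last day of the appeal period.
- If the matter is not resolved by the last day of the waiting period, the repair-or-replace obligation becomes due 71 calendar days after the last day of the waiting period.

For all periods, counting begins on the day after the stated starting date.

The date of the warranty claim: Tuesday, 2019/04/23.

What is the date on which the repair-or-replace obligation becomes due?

2019/11/12

The last day of the inspection period: 2019/04/23 + 90 days = 2019/07/22.
Adding 28 calendar days to 2019/07/22 gives 2019/08/19, which is the last day of the appeal period.
Adding 14 calendar days to 2019/08/19 gives 2019/09/02, which is the last day of the waiting period.
Adding 71 calendar days to 2019/09/02 gives 2019/11/12, which is the date on which the repair-or-replace obligation becomes due.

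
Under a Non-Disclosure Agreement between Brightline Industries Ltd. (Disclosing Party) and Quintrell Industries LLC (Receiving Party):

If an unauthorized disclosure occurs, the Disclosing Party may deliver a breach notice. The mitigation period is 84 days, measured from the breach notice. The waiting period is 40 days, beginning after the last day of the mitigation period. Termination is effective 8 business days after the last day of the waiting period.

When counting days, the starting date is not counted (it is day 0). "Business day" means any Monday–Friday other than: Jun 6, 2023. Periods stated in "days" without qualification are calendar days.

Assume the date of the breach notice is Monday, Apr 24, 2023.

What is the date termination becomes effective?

Adding 84 calendar days to Apr 24, 2023 gives Jul 17, 2023, which is the last day of the mitigation period.
The last day of the waiting period: Jul 17, 2023 + 40 days = Aug 26, 2023.
The date termination becomes effective: 8 business days after Saturday, Aug 26, 2023, skipping weekends — Aug 28, Aug 29, Aug 30, Aug 31, Sep 1, Sep 4, Sep 5, Sep 6 — lands on Wednesday, Sep 6, 2023.

Sep 6, 2023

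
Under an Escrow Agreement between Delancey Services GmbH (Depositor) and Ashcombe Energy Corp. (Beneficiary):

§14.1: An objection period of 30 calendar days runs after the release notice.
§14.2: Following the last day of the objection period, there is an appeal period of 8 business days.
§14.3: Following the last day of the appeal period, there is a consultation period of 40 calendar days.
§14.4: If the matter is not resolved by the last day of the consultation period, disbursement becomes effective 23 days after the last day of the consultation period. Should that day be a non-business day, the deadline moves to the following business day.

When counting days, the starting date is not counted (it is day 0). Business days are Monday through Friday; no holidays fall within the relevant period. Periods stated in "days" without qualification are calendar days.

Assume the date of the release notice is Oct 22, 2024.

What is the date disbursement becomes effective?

Feb 4, 2025

The last day of the objection period: Oct 22, 2024 + 30 days = Nov 21, 2024.
From Thursday, Nov 21, 2024, 8 business days (Nov 22, Nov 25, Nov 26, Nov 27, Nov 28, Nov 29, Dec 2, Dec 3, skipping weekends) brings us to Tuesday, Dec 3, 2024, which is the last day of the appeal period.
Adding 40 calendar days to Dec 3, 2024 gives Jan 12, 2025, which is the last day of the consultation period.
The date disbursement becomes effective: 23 calendar days after Jan 12, 2025 is Feb 4, 2025. Feb 4, 2025 is a Tuesday, so no roll-forward applies.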